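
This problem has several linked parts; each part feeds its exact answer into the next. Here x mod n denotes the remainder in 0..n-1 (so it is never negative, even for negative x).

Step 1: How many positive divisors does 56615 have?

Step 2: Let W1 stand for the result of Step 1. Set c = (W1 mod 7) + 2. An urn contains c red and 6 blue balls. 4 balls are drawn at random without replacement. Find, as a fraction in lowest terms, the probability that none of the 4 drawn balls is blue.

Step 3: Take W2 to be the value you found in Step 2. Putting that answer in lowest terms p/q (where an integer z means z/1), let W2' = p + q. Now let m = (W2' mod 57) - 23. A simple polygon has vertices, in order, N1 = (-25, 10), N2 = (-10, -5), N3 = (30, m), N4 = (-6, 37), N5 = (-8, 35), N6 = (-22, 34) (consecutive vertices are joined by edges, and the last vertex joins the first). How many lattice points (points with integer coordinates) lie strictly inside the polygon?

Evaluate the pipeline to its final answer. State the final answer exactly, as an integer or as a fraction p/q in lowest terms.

Step 1: 56615 = 5 * 13^2 * 67; number of divisors = (1+1) * (2+1) * (1+1) = 12; answer 12
Step 2: W1 = 12; c = 7; total draws C(13,4) = 715; favorable C(7,4) = 35; P = 7/143; answer 7/143
Step 3: W2 = 7/143; threaded value p + q = 150; m = 13; cross terms: (-25*-5 - -10*10)=225, (-10*13 - 30*-5)=20, (30*37 - -6*13)=1188, (-6*35 - -8*37)=86, (-8*34 - -22*35)=498, (-22*10 - -25*34)=630; twice the area = |2647| = 2647; area = 2647/2; boundary points = 15 + 2 + 12 + 2 + 1 + 3 = 35; strictly interior points = area - boundary/2 + 1 = 1307; answer 1307

1307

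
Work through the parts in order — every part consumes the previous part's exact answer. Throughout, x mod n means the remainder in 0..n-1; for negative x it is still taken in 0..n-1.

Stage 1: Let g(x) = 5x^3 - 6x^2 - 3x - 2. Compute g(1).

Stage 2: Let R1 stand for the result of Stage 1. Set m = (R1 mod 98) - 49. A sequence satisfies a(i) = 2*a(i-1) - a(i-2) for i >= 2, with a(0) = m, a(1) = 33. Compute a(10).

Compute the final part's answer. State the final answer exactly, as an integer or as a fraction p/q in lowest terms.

Stage 1: 5*(1)^3 - 6*(1)^2 - 3*(1)^1 - 2 = (5) + (-6) + (-3) + (-2) = -6; answer -6
Stage 2: R1 = -6; m = 43; a(2) = 2*(33) - 1*(43) = 23; iterating: a(2)=23, a(3)=13, a(4)=3, a(5)=-7, a(6)=-17, a(7)=-27, a(8)=-37, a(9)=-47, a(10)=-57; answer -57

-57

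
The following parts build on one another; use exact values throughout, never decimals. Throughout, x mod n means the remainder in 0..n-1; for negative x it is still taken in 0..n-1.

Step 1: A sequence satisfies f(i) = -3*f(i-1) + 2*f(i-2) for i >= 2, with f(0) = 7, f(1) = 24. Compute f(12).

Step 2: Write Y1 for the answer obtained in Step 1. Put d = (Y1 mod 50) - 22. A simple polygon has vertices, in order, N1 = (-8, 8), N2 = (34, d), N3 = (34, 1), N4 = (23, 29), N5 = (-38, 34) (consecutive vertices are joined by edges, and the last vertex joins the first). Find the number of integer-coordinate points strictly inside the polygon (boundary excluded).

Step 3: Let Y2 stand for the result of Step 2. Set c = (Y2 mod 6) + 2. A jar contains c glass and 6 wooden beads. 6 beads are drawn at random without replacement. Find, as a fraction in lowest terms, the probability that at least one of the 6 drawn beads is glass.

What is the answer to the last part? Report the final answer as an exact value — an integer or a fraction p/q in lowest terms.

Step 1: f(2) = -3*(24) + 2*(7) = -58; iterating: f(2)=-58, f(3)=222, f(4)=-782, f(5)=2790, f(6)=-9934, f(7)=35382, f(8)=-126014, f(9)=448806, f(10)=-1598446, f(11)=5692950, f(12)=-20275742; answer -20275742
Step 2: Y1 = -20275742; d = -14; cross terms: (-8*-14 - 34*8)=-160, (34*1 - 34*-14)=510, (34*29 - 23*1)=963, (23*34 - -38*29)=1884, (-38*8 - -8*34)=-32; twice the area = |3165| = 3165; area = 3165/2; boundary points = 2 + 15 + 1 + 1 + 2 = 21; strictly interior points = area - boundary/2 + 1 = 1573; answer 1573
Step 3: Y2 = 1573; c = 3; total draws C(9,6) = 84; complement C(6,6) = 1; favorable 84 - 1 = 83; P = 83/84; answer 83/84

83/84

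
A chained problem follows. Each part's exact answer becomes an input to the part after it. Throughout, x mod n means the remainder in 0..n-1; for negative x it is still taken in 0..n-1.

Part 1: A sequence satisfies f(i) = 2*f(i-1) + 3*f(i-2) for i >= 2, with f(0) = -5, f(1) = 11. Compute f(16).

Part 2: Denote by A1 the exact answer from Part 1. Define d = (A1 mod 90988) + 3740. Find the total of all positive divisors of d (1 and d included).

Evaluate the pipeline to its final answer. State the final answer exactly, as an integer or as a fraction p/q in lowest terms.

68208

Part 1: f(2) = 2*(11) + 3*(-5) = 7; iterating: f(2)=7, f(3)=47, f(4)=115, f(5)=371, f(6)=1087, f(7)=3287, f(8)=9835, f(9)=29531, f(10)=88567, f(11)=265727, f(12)=797155, f(13)=2391491, f(14)=7174447, f(15)=21523367, f(16)=64570075; answer 64570075
Part 2: A1 = 64570075; d = 63323; 63323 = 13 * 4871; sigma = (1 + 13) * (1 + 4871) = 14 * 4872 = 68208; answer 68208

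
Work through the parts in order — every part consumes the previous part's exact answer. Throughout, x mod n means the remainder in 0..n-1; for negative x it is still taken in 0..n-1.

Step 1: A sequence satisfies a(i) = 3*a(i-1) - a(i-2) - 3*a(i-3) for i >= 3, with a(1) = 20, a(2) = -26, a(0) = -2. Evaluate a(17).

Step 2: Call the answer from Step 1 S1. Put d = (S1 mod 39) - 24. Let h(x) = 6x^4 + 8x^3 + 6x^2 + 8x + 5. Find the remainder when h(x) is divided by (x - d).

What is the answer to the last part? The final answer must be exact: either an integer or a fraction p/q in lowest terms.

Step 1: a(3) = 3*(-26) - 1*(20) - 3*(-2) = -92; iterating: a(3)=-92, a(4)=-310, a(5)=-760, a(6)=-1694, a(7)=-3392, a(8)=-6202, a(9)=-10132, a(10)=-14018, a(11)=-13316, a(12)=4466, a(13)=68768, a(14)=241786, a(15)=643192, a(16)=1481486, a(17)=3075908; answer 3075908
Step 2: S1 = 3075908; d = -7; remainder = value at the root: 6*(-7)^4 + 8*(-7)^3 + 6*(-7)^2 + 8*(-7)^1 + 5 = (14406) + (-2744) + (294) + (-56) + (5) = 11905; answer 11905

11905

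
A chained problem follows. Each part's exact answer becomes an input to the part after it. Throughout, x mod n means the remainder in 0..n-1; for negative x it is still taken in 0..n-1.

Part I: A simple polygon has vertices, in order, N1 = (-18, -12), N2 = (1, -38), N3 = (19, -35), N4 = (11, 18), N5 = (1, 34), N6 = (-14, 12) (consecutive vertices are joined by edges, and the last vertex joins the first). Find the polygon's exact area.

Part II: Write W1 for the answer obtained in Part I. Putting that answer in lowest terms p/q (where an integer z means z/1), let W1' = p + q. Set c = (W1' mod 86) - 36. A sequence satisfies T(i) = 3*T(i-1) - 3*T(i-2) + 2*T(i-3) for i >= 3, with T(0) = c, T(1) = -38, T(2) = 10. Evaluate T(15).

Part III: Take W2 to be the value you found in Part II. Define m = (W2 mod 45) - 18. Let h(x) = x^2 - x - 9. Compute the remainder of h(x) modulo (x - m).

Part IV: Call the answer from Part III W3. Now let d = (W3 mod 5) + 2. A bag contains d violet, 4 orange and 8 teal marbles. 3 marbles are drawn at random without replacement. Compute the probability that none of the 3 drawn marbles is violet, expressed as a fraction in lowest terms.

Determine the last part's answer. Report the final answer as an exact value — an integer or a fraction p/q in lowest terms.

44/91

Part I: cross terms: (-18*-38 - 1*-12)=696, (1*-35 - 19*-38)=687, (19*18 - 11*-35)=727, (11*34 - 1*18)=356, (1*12 - -14*34)=488, (-14*-12 - -18*12)=384; twice the area = |3338| = 3338; area = 1669; answer 1669
Part II: W1 = 1669; threaded value p + q = 1670; c = 0; T(3) = 3*(10) - 3*(-38) + 2*(0) = 144; iterating: T(3)=144, T(4)=326, T(5)=566, T(6)=1008, T(7)=1978, T(8)=4042, T(9)=8208, T(10)=16454, T(11)=32822, T(12)=65520, T(13)=131002, T(14)=262090, T(15)=524304; answer 524304
Part III: W2 = 524304; m = -9; remainder = value at the root: 1*(-9)^2 - 1*(-9)^1 - 9 = (81) + (9) + (-9) = 81; answer 81
Part IV: W3 = 81; d = 3; total draws C(15,3) = 455; favorable C(12,3) = 220; P = 44/91; answer 44/91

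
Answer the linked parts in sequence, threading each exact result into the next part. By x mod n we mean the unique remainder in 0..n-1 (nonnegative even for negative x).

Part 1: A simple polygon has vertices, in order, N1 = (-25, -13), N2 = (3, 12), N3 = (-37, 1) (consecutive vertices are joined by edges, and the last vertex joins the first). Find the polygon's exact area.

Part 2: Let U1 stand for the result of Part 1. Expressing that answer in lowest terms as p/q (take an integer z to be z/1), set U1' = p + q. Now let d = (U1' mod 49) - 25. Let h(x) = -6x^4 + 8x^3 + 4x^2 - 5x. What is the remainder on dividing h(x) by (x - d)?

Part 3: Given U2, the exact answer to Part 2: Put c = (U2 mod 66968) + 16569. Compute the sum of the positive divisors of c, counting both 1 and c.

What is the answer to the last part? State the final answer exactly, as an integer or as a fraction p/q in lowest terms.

106680

Part 1: cross terms: (-25*12 - 3*-13)=-261, (3*1 - -37*12)=447, (-37*-13 - -25*1)=506; twice the area = |692| = 692; area = 346; answer 346
Part 2: U1 = 346; threaded value p + q = 347; d = -21; remainder = value at the root: -6*(-21)^4 + 8*(-21)^3 + 4*(-21)^2 - 5*(-21)^1 = (-1166886) + (-74088) + (1764) + (105) = -1239105; answer -1239105
Part 3: U2 = -1239105; c = 49856; 49856 = 2^6 * 19 * 41; sigma = (1 + 2 + 4 + 8 + 16 + 32 + 64) * (1 + 19) * (1 + 41) = 127 * 20 * 42 = 106680; answer 106680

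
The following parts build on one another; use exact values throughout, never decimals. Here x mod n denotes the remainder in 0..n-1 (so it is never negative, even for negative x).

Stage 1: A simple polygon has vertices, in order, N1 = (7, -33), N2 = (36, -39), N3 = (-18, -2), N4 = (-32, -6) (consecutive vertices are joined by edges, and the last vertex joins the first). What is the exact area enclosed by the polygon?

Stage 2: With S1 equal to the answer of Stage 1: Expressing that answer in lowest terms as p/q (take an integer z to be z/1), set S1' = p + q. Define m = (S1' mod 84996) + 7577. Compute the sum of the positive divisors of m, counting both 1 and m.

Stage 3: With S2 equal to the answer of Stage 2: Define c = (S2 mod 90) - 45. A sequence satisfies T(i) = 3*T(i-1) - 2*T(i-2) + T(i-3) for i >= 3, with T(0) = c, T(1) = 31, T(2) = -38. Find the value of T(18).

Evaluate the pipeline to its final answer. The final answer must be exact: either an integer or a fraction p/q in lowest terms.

-67433068

Stage 1: cross terms: (7*-39 - 36*-33)=915, (36*-2 - -18*-39)=-774, (-18*-6 - -32*-2)=44, (-32*-33 - 7*-6)=1098; twice the area = |1283| = 1283; area = 1283/2; answer 1283/2
Stage 2: S1 = 1283/2; threaded value p + q = 1285; m = 8862; 8862 = 2 * 3 * 7 * 211; sigma = (1 + 2) * (1 + 3) * (1 + 7) * (1 + 211) = 3 * 4 * 8 * 212 = 20352; answer 20352
Stage 3: S2 = 20352; c = -33; T(3) = 3*(-38) - 2*(31) + 1*(-33) = -209; iterating: T(3)=-209, T(4)=-520, T(5)=-1180, T(6)=-2709, T(7)=-6287, T(8)=-14623, T(9)=-34004, T(10)=-79053, T(11)=-183774, T(12)=-427220, T(13)=-993165, T(14)=-2308829, T(15)=-5367377, T(16)=-12477638, T(17)=-29006989, T(18)=-67433068; answer -67433068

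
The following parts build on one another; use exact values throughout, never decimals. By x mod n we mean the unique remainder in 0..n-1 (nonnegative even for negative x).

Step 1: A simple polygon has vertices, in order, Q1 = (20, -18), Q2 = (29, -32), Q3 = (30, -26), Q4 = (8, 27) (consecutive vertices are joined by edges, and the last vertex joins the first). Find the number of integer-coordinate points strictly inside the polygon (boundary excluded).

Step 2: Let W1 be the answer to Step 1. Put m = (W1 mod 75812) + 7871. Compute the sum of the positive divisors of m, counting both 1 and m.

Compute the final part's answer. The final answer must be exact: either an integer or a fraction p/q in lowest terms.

18972

Step 1: cross terms: (20*-32 - 29*-18)=-118, (29*-26 - 30*-32)=206, (30*27 - 8*-26)=1018, (8*-18 - 20*27)=-684; twice the area = |422| = 422; area = 211; boundary points = 1 + 1 + 1 + 3 = 6; strictly interior points = area - boundary/2 + 1 = 209; answer 209
Step 2: W1 = 209; m = 8080; 8080 = 2^4 * 5 * 101; sigma = (1 + 2 + 4 + 8 + 16) * (1 + 5) * (1 + 101) = 31 * 6 * 102 = 18972; answer 18972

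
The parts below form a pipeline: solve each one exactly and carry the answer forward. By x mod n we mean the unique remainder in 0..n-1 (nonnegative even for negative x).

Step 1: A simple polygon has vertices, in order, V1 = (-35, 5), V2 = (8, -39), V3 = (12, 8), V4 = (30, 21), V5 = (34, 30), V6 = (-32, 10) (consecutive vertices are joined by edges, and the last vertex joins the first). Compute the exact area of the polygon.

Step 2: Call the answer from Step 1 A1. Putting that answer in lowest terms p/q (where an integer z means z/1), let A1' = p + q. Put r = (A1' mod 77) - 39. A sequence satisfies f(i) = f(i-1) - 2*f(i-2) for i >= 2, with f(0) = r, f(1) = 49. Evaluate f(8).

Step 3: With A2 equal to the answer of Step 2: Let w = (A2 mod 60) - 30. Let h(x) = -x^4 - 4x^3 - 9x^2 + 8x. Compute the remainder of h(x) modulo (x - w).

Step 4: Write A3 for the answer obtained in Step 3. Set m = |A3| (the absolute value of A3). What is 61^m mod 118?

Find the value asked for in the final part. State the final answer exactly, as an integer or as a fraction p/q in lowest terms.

Step 1: cross terms: (-35*-39 - 8*5)=1325, (8*8 - 12*-39)=532, (12*21 - 30*8)=12, (30*30 - 34*21)=186, (34*10 - -32*30)=1300, (-32*5 - -35*10)=190; twice the area = |3545| = 3545; area = 3545/2; answer 3545/2
Step 2: A1 = 3545/2; threaded value p + q = 3547; r = -34; f(2) = 1*(49) - 2*(-34) = 117; iterating: f(2)=117, f(3)=19, f(4)=-215, f(5)=-253, f(6)=177, f(7)=683, f(8)=329; answer 329
Step 3: A2 = 329; w = -1; remainder = value at the root: -1*(-1)^4 - 4*(-1)^3 - 9*(-1)^2 + 8*(-1)^1 = (-1) + (4) + (-9) + (-8) = -14; answer -14
Step 4: A3 = -14; m = 14; squarings mod 118: 61^1=61, 61^2=63, 61^4=75, 61^8=79; 61^14 = 61^2 * 61^4 * 61^8 = 41 (mod 118); answer 41

41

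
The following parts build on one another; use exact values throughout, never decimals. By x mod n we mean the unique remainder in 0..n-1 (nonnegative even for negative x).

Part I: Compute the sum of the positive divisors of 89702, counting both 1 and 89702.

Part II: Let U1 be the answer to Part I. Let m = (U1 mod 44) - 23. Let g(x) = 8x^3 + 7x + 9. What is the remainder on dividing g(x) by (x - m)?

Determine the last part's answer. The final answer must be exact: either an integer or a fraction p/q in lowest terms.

-54996

Part I: 89702 = 2 * 44851; sigma = (1 + 2) * (1 + 44851) = 3 * 44852 = 134556; answer 134556
Part II: U1 = 134556; m = -19; remainder = value at the root: 8*(-19)^3 + 7*(-19)^1 + 9 = (-54872) + (-133) + (9) = -54996; answer -54996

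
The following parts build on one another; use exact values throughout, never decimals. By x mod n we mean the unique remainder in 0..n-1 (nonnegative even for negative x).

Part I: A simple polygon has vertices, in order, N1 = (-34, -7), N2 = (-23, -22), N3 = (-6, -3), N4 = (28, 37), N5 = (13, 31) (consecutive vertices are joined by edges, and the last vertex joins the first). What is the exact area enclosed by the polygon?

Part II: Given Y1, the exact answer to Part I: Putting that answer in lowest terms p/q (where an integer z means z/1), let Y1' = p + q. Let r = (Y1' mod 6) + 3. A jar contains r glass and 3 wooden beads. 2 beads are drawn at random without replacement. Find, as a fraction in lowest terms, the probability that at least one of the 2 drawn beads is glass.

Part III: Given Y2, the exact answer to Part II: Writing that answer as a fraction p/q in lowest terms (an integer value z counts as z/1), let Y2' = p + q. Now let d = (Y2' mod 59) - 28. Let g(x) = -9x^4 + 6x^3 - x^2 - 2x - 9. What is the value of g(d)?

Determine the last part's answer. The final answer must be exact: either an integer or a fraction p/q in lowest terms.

Part I: cross terms: (-34*-22 - -23*-7)=587, (-23*-3 - -6*-22)=-63, (-6*37 - 28*-3)=-138, (28*31 - 13*37)=387, (13*-7 - -34*31)=963; twice the area = |1736| = 1736; area = 868; answer 868
Part II: Y1 = 868; threaded value p + q = 869; r = 8; total draws C(11,2) = 55; complement C(3,2) = 3; favorable 55 - 3 = 52; P = 52/55; answer 52/55
Part III: Y2 = 52/55; threaded value p + q = 107; d = 20; -9*(20)^4 + 6*(20)^3 - 1*(20)^2 - 2*(20)^1 - 9 = (-1440000) + (48000) + (-400) + (-40) + (-9) = -1392449; answer -1392449

-1392449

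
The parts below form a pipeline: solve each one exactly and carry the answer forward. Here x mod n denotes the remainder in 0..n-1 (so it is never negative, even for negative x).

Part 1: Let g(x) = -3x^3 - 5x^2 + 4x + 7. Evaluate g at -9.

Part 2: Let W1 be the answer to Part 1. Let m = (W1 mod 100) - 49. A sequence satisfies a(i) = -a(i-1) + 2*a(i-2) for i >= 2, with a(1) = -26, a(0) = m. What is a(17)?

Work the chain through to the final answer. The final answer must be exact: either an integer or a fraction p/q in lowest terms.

-1310726

Part 1: -3*(-9)^3 - 5*(-9)^2 + 4*(-9)^1 + 7 = (2187) + (-405) + (-36) + (7) = 1753; answer 1753
Part 2: W1 = 1753; m = 4; a(2) = -1*(-26) + 2*(4) = 34; iterating: a(2)=34, a(3)=-86, a(4)=154, a(5)=-326, a(6)=634, a(7)=-1286, a(8)=2554, a(9)=-5126, a(10)=10234, a(11)=-20486, a(12)=40954, a(13)=-81926, a(14)=163834, a(15)=-327686, a(16)=655354, a(17)=-1310726; answer -1310726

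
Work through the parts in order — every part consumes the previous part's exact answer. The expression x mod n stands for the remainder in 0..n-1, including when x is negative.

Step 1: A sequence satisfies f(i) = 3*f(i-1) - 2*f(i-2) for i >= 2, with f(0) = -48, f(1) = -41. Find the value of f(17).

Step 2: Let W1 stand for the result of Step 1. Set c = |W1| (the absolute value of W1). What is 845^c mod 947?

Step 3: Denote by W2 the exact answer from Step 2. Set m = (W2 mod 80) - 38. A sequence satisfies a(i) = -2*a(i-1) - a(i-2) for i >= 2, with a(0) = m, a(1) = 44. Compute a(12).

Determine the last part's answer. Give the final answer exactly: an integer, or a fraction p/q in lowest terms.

-341

Step 1: f(2) = 3*(-41) - 2*(-48) = -27; iterating: f(2)=-27, f(3)=1, f(4)=57, f(5)=169, f(6)=393, f(7)=841, f(8)=1737, f(9)=3529, f(10)=7113, f(11)=14281, f(12)=28617, f(13)=57289, f(14)=114633, f(15)=229321, f(16)=458697, f(17)=917449; answer 917449
Step 2: W1 = 917449; c = 917449; squarings mod 947: 845^1=845, 845^2=934, 845^4=169, 845^8=151, 845^16=73, 845^32=594, 845^64=552, 845^128=717, 845^256=815, 845^512=378, 845^1024=834, 845^2048=458, 845^4096=477, 845^8192=249, 845^16384=446, 845^32768=46, 845^65536=222, 845^131072=40, 845^262144=653, 845^524288=259; 845^917449 = 845^1 * 845^8 * 845^64 * 845^128 * 845^256 * 845^512 * 845^1024 * 845^2048 * 845^4096 * 845^8192 * 845^16384 * 845^32768 * 845^65536 * 845^262144 * 845^524288 = 501 (mod 947); answer 501
Step 3: W2 = 501; m = -17; a(2) = -2*(44) - 1*(-17) = -71; iterating: a(2)=-71, a(3)=98, a(4)=-125, a(5)=152, a(6)=-179, a(7)=206, a(8)=-233, a(9)=260, a(10)=-287, a(11)=314, a(12)=-341; answer -341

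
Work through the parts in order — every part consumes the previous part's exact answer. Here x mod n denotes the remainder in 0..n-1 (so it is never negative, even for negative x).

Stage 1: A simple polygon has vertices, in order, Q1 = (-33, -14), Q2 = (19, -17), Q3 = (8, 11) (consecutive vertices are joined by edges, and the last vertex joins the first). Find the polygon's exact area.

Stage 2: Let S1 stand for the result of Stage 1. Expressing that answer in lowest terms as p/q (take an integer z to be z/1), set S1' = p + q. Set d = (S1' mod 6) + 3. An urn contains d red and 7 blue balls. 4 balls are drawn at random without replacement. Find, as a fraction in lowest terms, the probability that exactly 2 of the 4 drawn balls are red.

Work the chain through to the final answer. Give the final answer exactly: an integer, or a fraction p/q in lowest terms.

Stage 1: cross terms: (-33*-17 - 19*-14)=827, (19*11 - 8*-17)=345, (8*-14 - -33*11)=251; twice the area = |1423| = 1423; area = 1423/2; answer 1423/2
Stage 2: S1 = 1423/2; threaded value p + q = 1425; d = 6; total draws C(13,4) = 715; favorable C(6,2)*C(7,2) = 315; P = 63/143; answer 63/143

63/143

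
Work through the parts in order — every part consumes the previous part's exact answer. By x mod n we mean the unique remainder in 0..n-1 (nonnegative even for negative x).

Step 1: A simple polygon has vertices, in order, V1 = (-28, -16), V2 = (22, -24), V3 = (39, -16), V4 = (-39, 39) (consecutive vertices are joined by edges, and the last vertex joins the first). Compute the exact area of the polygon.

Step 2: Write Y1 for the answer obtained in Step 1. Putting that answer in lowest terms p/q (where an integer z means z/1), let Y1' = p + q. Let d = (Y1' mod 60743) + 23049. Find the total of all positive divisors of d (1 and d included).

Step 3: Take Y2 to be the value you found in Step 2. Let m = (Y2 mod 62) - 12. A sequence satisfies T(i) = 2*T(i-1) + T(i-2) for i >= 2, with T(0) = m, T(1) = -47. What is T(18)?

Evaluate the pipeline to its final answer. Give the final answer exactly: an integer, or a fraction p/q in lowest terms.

Step 1: cross terms: (-28*-24 - 22*-16)=1024, (22*-16 - 39*-24)=584, (39*39 - -39*-16)=897, (-39*-16 - -28*39)=1716; twice the area = |4221| = 4221; area = 4221/2; answer 4221/2
Step 2: Y1 = 4221/2; threaded value p + q = 4223; d = 27272; 27272 = 2^3 * 7 * 487; sigma = (1 + 2 + 4 + 8) * (1 + 7) * (1 + 487) = 15 * 8 * 488 = 58560; answer 58560
Step 3: Y2 = 58560; m = 20; T(2) = 2*(-47) + 1*(20) = -74; iterating: T(2)=-74, T(3)=-195, T(4)=-464, T(5)=-1123, T(6)=-2710, T(7)=-6543, T(8)=-15796, T(9)=-38135, T(10)=-92066, T(11)=-222267, T(12)=-536600, T(13)=-1295467, T(14)=-3127534, T(15)=-7550535, T(16)=-18228604, T(17)=-44007743, T(18)=-106244090; answer -106244090

-106244090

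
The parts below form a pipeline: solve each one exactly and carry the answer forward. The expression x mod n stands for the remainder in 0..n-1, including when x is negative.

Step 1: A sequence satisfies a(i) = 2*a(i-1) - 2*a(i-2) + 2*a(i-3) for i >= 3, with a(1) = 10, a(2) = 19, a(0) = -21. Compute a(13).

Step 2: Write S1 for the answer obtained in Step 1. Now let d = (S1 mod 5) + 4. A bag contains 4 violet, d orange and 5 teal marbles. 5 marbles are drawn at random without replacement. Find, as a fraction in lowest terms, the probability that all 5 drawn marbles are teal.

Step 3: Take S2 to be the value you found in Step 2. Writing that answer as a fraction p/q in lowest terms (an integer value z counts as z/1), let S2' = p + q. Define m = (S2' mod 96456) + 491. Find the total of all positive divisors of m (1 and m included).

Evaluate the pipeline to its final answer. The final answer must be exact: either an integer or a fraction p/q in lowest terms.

3960

Step 1: a(3) = 2*(19) - 2*(10) + 2*(-21) = -24; iterating: a(3)=-24, a(4)=-66, a(5)=-46, a(6)=-8, a(7)=-56, a(8)=-188, a(9)=-280, a(10)=-296, a(11)=-408, a(12)=-784, a(13)=-1344; answer -1344
Step 2: S1 = -1344; d = 5; total draws C(14,5) = 2002; favorable C(5,5) = 1; P = 1/2002; answer 1/2002
Step 3: S2 = 1/2002; threaded value p + q = 2003; m = 2494; 2494 = 2 * 29 * 43; sigma = (1 + 2) * (1 + 29) * (1 + 43) = 3 * 30 * 44 = 3960; answer 3960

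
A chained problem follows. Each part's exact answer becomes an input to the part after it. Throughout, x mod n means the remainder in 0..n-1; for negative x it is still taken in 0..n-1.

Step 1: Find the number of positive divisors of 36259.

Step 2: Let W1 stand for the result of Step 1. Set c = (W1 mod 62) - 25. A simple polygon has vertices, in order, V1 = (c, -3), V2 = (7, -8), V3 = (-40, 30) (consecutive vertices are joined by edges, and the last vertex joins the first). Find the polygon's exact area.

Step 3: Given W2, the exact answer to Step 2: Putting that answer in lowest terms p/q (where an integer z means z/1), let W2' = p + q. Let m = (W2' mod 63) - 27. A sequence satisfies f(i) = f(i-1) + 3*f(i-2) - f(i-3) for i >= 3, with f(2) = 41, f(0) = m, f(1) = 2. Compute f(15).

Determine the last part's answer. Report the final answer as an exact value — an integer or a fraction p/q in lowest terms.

823828

Step 1: 36259 = 101 * 359; number of divisors = (1+1) * (1+1) = 4; answer 4
Step 2: W1 = 4; c = -21; cross terms: (-21*-8 - 7*-3)=189, (7*30 - -40*-8)=-110, (-40*-3 - -21*30)=750; twice the area = |829| = 829; area = 829/2; answer 829/2
Step 3: W2 = 829/2; threaded value p + q = 831; m = -15; f(3) = 1*(41) + 3*(2) - 1*(-15) = 62; iterating: f(3)=62, f(4)=183, f(5)=328, f(6)=815, f(7)=1616, f(8)=3733, f(9)=7766, f(10)=17349, f(11)=36914, f(12)=81195, f(13)=174588, f(14)=381259, f(15)=823828; answer 823828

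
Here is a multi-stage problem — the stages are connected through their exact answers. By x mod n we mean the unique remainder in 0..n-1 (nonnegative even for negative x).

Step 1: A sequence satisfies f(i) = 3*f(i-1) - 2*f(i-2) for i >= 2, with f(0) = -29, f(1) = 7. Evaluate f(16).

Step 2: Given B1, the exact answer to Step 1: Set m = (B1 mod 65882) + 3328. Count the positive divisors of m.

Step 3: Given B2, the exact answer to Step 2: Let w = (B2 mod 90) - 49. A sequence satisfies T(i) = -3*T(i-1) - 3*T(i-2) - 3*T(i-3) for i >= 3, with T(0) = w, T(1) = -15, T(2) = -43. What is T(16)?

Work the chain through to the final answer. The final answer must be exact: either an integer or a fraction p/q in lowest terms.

Step 1: f(2) = 3*(7) - 2*(-29) = 79; iterating: f(2)=79, f(3)=223, f(4)=511, f(5)=1087, f(6)=2239, f(7)=4543, f(8)=9151, f(9)=18367, f(10)=36799, f(11)=73663, f(12)=147391, f(13)=294847, f(14)=589759, f(15)=1179583, f(16)=2359231; answer 2359231
Step 2: B1 = 2359231; m = 56689; 56689 = 83 * 683; number of divisors = (1+1) * (1+1) = 4; answer 4
Step 3: B2 = 4; w = -45; T(3) = -3*(-43) - 3*(-15) - 3*(-45) = 309; iterating: T(3)=309, T(4)=-753, T(5)=1461, T(6)=-3051, T(7)=7029, T(8)=-16317, T(9)=37017, T(10)=-83187, T(11)=187461, T(12)=-423873, T(13)=958797, T(14)=-2167155, T(15)=4896693, T(16)=-11065005; answer -11065005

-11065005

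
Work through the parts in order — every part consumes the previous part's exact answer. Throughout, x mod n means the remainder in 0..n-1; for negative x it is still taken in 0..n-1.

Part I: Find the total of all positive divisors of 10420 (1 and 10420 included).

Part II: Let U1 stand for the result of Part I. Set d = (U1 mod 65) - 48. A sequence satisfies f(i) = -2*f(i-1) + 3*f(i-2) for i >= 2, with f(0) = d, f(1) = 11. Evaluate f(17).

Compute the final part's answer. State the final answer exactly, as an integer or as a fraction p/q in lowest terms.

Part I: 10420 = 2^2 * 5 * 521; sigma = (1 + 2 + 4) * (1 + 5) * (1 + 521) = 7 * 6 * 522 = 21924; answer 21924
Part II: U1 = 21924; d = -29; f(2) = -2*(11) + 3*(-29) = -109; iterating: f(2)=-109, f(3)=251, f(4)=-829, f(5)=2411, f(6)=-7309, f(7)=21851, f(8)=-65629, f(9)=196811, f(10)=-590509, f(11)=1771451, f(12)=-5314429, f(13)=15943211, f(14)=-47829709, f(15)=143489051, f(16)=-430467229, f(17)=1291401611; answer 1291401611

1291401611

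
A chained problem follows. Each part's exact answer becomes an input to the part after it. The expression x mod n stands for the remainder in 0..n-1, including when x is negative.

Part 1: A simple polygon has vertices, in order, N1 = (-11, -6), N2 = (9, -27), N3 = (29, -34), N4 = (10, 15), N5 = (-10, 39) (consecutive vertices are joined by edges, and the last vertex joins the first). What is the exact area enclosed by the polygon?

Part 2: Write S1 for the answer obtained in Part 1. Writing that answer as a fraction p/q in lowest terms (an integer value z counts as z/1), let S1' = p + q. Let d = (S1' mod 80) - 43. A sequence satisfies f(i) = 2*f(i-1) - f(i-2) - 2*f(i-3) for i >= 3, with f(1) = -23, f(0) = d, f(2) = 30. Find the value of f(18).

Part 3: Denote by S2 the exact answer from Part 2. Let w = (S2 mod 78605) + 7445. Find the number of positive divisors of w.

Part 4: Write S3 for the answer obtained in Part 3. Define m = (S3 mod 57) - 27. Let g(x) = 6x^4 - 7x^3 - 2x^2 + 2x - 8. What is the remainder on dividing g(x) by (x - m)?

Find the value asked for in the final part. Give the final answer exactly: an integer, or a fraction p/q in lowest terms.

1230781

Part 1: cross terms: (-11*-27 - 9*-6)=351, (9*-34 - 29*-27)=477, (29*15 - 10*-34)=775, (10*39 - -10*15)=540, (-10*-6 - -11*39)=489; twice the area = |2632| = 2632; area = 1316; answer 1316
Part 2: S1 = 1316; threaded value p + q = 1317; d = -6; f(3) = 2*(30) - 1*(-23) - 2*(-6) = 95; iterating: f(3)=95, f(4)=206, f(5)=257, f(6)=118, f(7)=-433, f(8)=-1498, f(9)=-2799, f(10)=-3234, f(11)=-673, f(12)=7486, f(13)=22113, f(14)=38086, f(15)=39087, f(16)=-4138, f(17)=-123535, f(18)=-321106; answer -321106
Part 3: S2 = -321106; w = 79364; 79364 = 2^2 * 19841; number of divisors = (2+1) * (1+1) = 6; answer 6
Part 4: S3 = 6; m = -21; remainder = value at the root: 6*(-21)^4 - 7*(-21)^3 - 2*(-21)^2 + 2*(-21)^1 - 8 = (1166886) + (64827) + (-882) + (-42) + (-8) = 1230781; answer 1230781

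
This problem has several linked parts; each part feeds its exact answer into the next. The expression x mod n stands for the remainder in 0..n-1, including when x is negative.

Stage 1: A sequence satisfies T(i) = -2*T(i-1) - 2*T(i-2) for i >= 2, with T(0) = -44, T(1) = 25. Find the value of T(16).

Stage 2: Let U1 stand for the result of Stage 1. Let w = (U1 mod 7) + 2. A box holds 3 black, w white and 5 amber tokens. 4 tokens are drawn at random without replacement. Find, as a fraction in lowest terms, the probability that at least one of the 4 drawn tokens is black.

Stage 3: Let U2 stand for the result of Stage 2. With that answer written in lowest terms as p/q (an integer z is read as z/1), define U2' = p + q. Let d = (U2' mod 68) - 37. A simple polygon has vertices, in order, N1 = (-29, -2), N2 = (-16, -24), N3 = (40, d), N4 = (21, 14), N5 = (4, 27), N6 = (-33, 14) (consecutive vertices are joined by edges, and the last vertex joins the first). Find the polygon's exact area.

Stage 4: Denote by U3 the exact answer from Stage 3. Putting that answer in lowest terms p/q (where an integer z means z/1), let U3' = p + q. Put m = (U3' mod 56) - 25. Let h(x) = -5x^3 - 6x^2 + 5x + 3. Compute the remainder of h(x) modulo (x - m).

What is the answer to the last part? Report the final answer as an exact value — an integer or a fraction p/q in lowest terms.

32037

Stage 1: T(2) = -2*(25) - 2*(-44) = 38; iterating: T(2)=38, T(3)=-126, T(4)=176, T(5)=-100, T(6)=-152, T(7)=504, T(8)=-704, T(9)=400, T(10)=608, T(11)=-2016, T(12)=2816, T(13)=-1600, T(14)=-2432, T(15)=8064, T(16)=-11264; answer -11264
Stage 2: U1 = -11264; w = 8; total draws C(16,4) = 1820; complement C(13,4) = 715; favorable 1820 - 715 = 1105; P = 17/28; answer 17/28
Stage 3: U2 = 17/28; threaded value p + q = 45; d = 8; cross terms: (-29*-24 - -16*-2)=664, (-16*8 - 40*-24)=832, (40*14 - 21*8)=392, (21*27 - 4*14)=511, (4*14 - -33*27)=947, (-33*-2 - -29*14)=472; twice the area = |3818| = 3818; area = 1909; answer 1909
Stage 4: U3 = 1909; threaded value p + q = 1910; m = -19; remainder = value at the root: -5*(-19)^3 - 6*(-19)^2 + 5*(-19)^1 + 3 = (34295) + (-2166) + (-95) + (3) = 32037; answer 32037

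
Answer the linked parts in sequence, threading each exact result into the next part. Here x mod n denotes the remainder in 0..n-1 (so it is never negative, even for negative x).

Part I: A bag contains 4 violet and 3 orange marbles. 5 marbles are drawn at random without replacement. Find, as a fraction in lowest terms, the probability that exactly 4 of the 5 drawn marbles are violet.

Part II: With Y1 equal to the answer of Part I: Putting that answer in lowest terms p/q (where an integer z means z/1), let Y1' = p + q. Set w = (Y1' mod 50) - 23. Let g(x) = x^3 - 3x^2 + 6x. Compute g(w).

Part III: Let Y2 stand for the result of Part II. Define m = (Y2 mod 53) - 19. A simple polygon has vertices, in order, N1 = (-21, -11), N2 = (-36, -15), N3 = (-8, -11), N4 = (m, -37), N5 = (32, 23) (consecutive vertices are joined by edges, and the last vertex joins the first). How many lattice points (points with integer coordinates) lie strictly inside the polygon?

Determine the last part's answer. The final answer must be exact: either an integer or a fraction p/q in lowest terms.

1374

Part I: total draws C(7,5) = 21; favorable C(4,4)*C(3,1) = 3; P = 1/7; answer 1/7
Part II: Y1 = 1/7; threaded value p + q = 8; w = -15; 1*(-15)^3 - 3*(-15)^2 + 6*(-15)^1 = (-3375) + (-675) + (-90) = -4140; answer -4140
Part III: Y2 = -4140; m = 28; cross terms: (-21*-15 - -36*-11)=-81, (-36*-11 - -8*-15)=276, (-8*-37 - 28*-11)=604, (28*23 - 32*-37)=1828, (32*-11 - -21*23)=131; twice the area = |2758| = 2758; area = 1379; boundary points = 1 + 4 + 2 + 4 + 1 = 12; strictly interior points = area - boundary/2 + 1 = 1374; answer 1374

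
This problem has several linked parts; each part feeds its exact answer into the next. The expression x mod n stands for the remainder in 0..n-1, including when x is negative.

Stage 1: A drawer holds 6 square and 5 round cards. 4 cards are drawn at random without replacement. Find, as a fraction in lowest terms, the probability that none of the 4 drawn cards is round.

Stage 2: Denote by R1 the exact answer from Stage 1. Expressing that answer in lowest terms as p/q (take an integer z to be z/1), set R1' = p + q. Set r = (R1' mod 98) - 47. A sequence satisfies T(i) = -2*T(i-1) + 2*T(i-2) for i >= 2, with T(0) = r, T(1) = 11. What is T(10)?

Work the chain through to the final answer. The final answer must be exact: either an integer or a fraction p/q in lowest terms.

-191072

Stage 1: total draws C(11,4) = 330; favorable C(6,4) = 15; P = 1/22; answer 1/22
Stage 2: R1 = 1/22; threaded value p + q = 23; r = -24; T(2) = -2*(11) + 2*(-24) = -70; iterating: T(2)=-70, T(3)=162, T(4)=-464, T(5)=1252, T(6)=-3432, T(7)=9368, T(8)=-25600, T(9)=69936, T(10)=-191072; answer -191072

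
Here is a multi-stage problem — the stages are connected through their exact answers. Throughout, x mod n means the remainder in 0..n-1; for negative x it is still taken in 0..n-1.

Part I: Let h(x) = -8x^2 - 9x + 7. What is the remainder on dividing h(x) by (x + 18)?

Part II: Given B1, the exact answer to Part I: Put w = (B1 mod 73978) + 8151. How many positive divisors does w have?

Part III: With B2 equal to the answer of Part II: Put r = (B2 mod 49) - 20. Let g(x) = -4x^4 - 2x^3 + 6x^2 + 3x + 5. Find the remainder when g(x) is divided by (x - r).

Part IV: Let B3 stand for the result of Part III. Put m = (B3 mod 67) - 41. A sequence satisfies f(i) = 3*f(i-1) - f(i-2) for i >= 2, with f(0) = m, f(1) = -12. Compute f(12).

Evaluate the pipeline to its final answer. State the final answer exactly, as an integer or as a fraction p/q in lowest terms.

116602

Part I: remainder = value at the root: -8*(-18)^2 - 9*(-18)^1 + 7 = (-2592) + (162) + (7) = -2423; answer -2423
Part II: B1 = -2423; w = 79706; 79706 = 2 * 11 * 3623; number of divisors = (1+1) * (1+1) * (1+1) = 8; answer 8
Part III: B2 = 8; r = -12; remainder = value at the root: -4*(-12)^4 - 2*(-12)^3 + 6*(-12)^2 + 3*(-12)^1 + 5 = (-82944) + (3456) + (864) + (-36) + (5) = -78655; answer -78655
Part IV: B3 = -78655; m = -38; f(2) = 3*(-12) - 1*(-38) = 2; iterating: f(2)=2, f(3)=18, f(4)=52, f(5)=138, f(6)=362, f(7)=948, f(8)=2482, f(9)=6498, f(10)=17012, f(11)=44538, f(12)=116602; answer 116602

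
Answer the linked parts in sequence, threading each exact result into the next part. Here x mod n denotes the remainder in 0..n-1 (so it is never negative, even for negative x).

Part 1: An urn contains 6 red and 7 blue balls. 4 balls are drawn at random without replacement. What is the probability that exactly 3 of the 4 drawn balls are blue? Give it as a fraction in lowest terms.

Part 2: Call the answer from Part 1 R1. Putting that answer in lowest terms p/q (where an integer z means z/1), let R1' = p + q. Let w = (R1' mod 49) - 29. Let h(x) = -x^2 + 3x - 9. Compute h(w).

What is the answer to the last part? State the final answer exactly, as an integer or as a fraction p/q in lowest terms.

-63

Part 1: total draws C(13,4) = 715; favorable C(7,3)*C(6,1) = 210; P = 42/143; answer 42/143
Part 2: R1 = 42/143; threaded value p + q = 185; w = 9; -1*(9)^2 + 3*(9)^1 - 9 = (-81) + (27) + (-9) = -63; answer -63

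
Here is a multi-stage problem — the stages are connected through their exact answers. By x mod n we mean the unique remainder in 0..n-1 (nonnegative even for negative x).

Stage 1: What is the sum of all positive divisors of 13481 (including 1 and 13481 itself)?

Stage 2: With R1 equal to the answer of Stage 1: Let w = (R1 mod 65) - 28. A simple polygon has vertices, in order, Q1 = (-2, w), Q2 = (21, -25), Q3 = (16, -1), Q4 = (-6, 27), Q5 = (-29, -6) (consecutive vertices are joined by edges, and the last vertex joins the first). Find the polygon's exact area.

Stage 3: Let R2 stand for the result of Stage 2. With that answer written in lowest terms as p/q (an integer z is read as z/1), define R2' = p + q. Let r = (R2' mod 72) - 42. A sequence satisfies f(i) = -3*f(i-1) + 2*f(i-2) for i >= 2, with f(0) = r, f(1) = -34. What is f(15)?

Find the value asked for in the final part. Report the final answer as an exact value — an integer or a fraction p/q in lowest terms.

Stage 1: 13481 = 13 * 17 * 61; sigma = (1 + 13) * (1 + 17) * (1 + 61) = 14 * 18 * 62 = 15624; answer 15624
Stage 2: R1 = 15624; w = -4; cross terms: (-2*-25 - 21*-4)=134, (21*-1 - 16*-25)=379, (16*27 - -6*-1)=426, (-6*-6 - -29*27)=819, (-29*-4 - -2*-6)=104; twice the area = |1862| = 1862; area = 931; answer 931
Stage 3: R2 = 931; threaded value p + q = 932; r = 26; f(2) = -3*(-34) + 2*(26) = 154; iterating: f(2)=154, f(3)=-530, f(4)=1898, f(5)=-6754, f(6)=24058, f(7)=-85682, f(8)=305162, f(9)=-1086850, f(10)=3870874, f(11)=-13786322, f(12)=49100714, f(13)=-174874786, f(14)=622825786, f(15)=-2218226930; answer -2218226930

-2218226930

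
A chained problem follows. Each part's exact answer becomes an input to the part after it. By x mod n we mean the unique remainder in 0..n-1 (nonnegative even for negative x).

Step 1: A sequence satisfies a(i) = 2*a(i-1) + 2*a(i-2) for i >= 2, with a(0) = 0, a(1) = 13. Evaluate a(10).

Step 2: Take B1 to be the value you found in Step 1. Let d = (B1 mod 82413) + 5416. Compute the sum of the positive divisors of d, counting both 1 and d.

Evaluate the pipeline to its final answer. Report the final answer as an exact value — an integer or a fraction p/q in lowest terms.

12000

Step 1: a(2) = 2*(13) + 2*(0) = 26; iterating: a(2)=26, a(3)=78, a(4)=208, a(5)=572, a(6)=1560, a(7)=4264, a(8)=11648, a(9)=31824, a(10)=86944; answer 86944
Step 2: B1 = 86944; d = 9947; 9947 = 7^3 * 29; sigma = (1 + 7 + 49 + 343) * (1 + 29) = 400 * 30 = 12000; answer 12000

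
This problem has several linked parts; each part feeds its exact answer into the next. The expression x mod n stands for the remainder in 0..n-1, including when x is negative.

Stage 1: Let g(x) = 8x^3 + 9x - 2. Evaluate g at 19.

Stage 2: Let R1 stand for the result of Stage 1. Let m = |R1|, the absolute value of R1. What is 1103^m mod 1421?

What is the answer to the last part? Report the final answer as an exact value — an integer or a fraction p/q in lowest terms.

1

Stage 1: 8*(19)^3 + 9*(19)^1 - 2 = (54872) + (171) + (-2) = 55041; answer 55041
Stage 2: R1 = 55041; m = 55041; squarings mod 1421: 1103^1=1103, 1103^2=233, 1103^4=291, 1103^8=842, 1103^16=1306, 1103^32=436, 1103^64=1103, 1103^128=233, 1103^256=291, 1103^512=842, 1103^1024=1306, 1103^2048=436, 1103^4096=1103, 1103^8192=233, 1103^16384=291, 1103^32768=842; 1103^55041 = 1103^1 * 1103^256 * 1103^512 * 1103^1024 * 1103^4096 * 1103^16384 * 1103^32768 = 1 (mod 1421); answer 1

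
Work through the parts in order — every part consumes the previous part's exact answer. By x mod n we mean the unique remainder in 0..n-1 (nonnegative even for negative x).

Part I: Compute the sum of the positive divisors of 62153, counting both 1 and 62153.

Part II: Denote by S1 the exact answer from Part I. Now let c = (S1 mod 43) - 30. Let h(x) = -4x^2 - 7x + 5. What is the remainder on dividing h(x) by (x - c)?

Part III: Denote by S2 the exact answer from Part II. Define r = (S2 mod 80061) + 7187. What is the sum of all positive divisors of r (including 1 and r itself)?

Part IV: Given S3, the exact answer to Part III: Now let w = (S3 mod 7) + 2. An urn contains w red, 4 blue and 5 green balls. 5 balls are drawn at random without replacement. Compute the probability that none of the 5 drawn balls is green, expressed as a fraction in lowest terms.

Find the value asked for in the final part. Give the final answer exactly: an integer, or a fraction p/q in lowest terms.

Part I: 62153 = 7 * 13 * 683; sigma = (1 + 7) * (1 + 13) * (1 + 683) = 8 * 14 * 684 = 76608; answer 76608
Part II: S1 = 76608; c = -5; remainder = value at the root: -4*(-5)^2 - 7*(-5)^1 + 5 = (-100) + (35) + (5) = -60; answer -60
Part III: S2 = -60; r = 87188; 87188 = 2^2 * 71 * 307; sigma = (1 + 2 + 4) * (1 + 71) * (1 + 307) = 7 * 72 * 308 = 155232; answer 155232
Part IV: S3 = 155232; w = 2; total draws C(11,5) = 462; favorable C(6,5) = 6; P = 1/77; answer 1/77

1/77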